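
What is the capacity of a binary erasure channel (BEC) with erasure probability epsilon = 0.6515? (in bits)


C = 1 - epsilon = 1 - 0.6515 = 0.3485

0.3485 bits


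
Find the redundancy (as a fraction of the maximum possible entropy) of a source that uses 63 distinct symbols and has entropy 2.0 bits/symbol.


H_max = log2(K) = log2(63) = 5.9773 bits/symbol. Redundancy = 1 - H/H_max = 1 - 2.0/5.9773 = 1 - 0.3346 = 0.6654

0.6654


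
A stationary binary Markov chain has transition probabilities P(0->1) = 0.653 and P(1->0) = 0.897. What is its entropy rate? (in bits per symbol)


Stationary distribution: pi_0 = p10/(p01+p10) = 0.5787, pi_1 = 0.4213. Entropy rate H' = pi_0*H(p01) + pi_1*H(p10) = 0.5787*0.9314 + 0.4213*0.4784 = 0.7405

0.7405 bits/symbol


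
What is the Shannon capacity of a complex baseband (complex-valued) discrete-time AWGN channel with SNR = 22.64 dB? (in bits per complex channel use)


SNR_linear = 10^(22.64/10) = 183.6538; C = log2(1 + SNR_linear) = log2(1 + 183.6538) = 7.5287

7.5287 bits/channel use


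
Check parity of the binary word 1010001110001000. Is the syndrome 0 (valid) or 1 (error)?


Syndrome = XOR of all bits = 1 XOR 0 XOR 1 XOR 0 XOR 0 XOR 0 XOR 1 XOR 1 XOR 1 XOR 0 XOR 0 XOR 0 XOR 1 XOR 0 XOR 0 XOR 0 = 0

0


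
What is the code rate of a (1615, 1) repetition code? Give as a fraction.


Rate = k/n = 1/1615

1/1615


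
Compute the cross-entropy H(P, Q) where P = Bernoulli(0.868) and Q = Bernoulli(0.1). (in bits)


H(P,Q) = -p*log2(q) - (1-p)*log2(1-q). -0.868*log2(0.1) = 2.883434; -0.132*log2(0.9) = 0.020064. H(P,Q) = 2.883434 + 0.020064 = 2.9035

2.9035 bits


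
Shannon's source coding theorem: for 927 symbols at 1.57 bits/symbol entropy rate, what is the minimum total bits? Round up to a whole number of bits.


Minimum bits >= n * H = 927 * 1.57 = 1455.39, rounded up to a whole number of bits = 1456

1456 bits


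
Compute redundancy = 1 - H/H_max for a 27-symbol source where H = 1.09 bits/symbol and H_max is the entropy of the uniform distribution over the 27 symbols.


H_max = log2(K) = log2(27) = 4.7549 bits/symbol. Redundancy = 1 - H/H_max = 1 - 1.09/4.7549 = 1 - 0.2292 = 0.7708

0.7708


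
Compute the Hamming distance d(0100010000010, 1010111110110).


Count differing positions: ^ ^ ^ . ^ . ^ ^ ^ . ^ . . = 8 differences

8


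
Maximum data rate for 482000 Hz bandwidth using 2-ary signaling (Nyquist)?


Rate = 2 * B * log2(M) = 2 * 482000 * 1.0 = 964000.0

964000.0 bps


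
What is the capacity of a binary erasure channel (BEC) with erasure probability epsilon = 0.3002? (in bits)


C = 1 - epsilon = 1 - 0.3002 = 0.6998

0.6998 bits


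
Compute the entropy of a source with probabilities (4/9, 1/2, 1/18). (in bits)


H = -sum(p_i * log2(p_i)). Terms: -(4/9)*log2(4/9) = 0.519967; -(1/2)*log2(1/2) = 0.500000; -(1/18)*log2(1/18) = 0.231663. H = 0.519967 + 0.500000 + 0.231663 = 1.2516

1.2516 bits


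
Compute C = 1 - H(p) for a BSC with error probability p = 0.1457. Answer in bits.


H(p) = -p*log2(p) - (1-p)*log2(1-p) = -0.1457*log2(0.1457) - 0.8543*log2(0.8543) = 0.404890 + 0.194084 = 0.599. C = 1 - H(p) = 1 - 0.599 = 0.401

0.401 bits


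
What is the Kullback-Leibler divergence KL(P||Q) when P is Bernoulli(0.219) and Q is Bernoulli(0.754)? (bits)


KL = p*log2(p/q) + (1-p)*log2((1-p)/(1-q)) = 0.219*log2(0.219/0.754) + 0.781*log2(0.781/0.246) = 0.911

0.911 bits


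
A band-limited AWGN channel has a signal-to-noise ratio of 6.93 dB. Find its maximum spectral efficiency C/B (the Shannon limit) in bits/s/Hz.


SNR_linear = 10^(6.93/10) = 4.9317; C/B = log2(1 + SNR_linear) = log2(1 + 4.9317) = 2.5685

2.5685 bits/s/Hz


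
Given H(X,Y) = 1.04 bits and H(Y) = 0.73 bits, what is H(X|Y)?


H(X|Y) = H(X,Y) - H(Y) = 1.04 - 0.73 = 0.31

0.31 bits


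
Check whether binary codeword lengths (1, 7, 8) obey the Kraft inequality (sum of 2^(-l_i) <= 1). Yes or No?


Kraft sum = sum(2^(-l_i)) = 0.5117, need <= 1. Result: satisfied (a binary prefix-free code with these lengths exists)

Yes


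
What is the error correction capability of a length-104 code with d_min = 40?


Correction capability = floor((d-1)/2) = floor((40-1)/2) = 19

19 errors


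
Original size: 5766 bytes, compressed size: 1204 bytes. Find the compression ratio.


Ratio = original / compressed = 5766 / 1204 = 4.789

4.789


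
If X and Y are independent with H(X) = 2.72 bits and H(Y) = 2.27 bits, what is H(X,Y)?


For independent variables, H(X,Y) = H(X) + H(Y) = 2.72 + 2.27 = 4.99

4.99 bits


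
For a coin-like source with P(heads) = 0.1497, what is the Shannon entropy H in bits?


H = -p*log2(p) - (1-p)*log2(1-p). -0.1497*log2(0.1497) = 0.410156; -0.8503*log2(0.8503) = 0.198933. H = 0.410156 + 0.198933 = 0.6091

0.6091 bits


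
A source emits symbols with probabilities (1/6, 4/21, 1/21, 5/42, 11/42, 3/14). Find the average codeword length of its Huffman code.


Huffman construction (repeatedly merge the two least-probable nodes; each merge adds 1 bit to every symbol beneath it): 1/21 + 5/42 = 1/6; 1/6 + 1/6 = 1/3; 4/21 + 3/14 = 17/42; 11/42 + 1/3 = 25/42; 17/42 + 25/42 = 1. Resulting codeword lengths (in the order the probabilities were given): (3, 2, 4, 4, 2, 2). L_avg = sum(p_i * l_i) = 1/6*3 + 4/21*2 + 1/21*4 + 5/42*4 + 11/42*2 + 3/14*2 = 5/2 = 2.5

2.5 bits


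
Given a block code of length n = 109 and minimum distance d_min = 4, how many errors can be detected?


Detection capability = d_min - 1 = 4 - 1 = 3

3 errors


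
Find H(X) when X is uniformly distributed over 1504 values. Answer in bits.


H = log2(n) = log2(1504) = 10.5546

10.5546 bits


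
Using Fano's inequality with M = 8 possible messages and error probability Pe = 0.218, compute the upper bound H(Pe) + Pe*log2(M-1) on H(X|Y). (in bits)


H(Pe) = -Pe*log2(Pe) - (1-Pe)*log2(1-Pe) = -0.218*log2(0.218) - 0.782*log2(0.782) = 0.479077 + 0.277422 = 0.7565. Pe*log2(M-1) = 0.218*log2(7) = 0.612003. Bound = H(Pe) + Pe*log2(M-1) = 0.479077 + 0.277422 + 0.612003 = 1.3685

1.3685 bits


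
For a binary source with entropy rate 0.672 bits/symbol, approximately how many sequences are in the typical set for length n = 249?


log2|A_typical| = nH = 249 * 0.672 = 167.328, so |A_typical| ~ 2^167.328 = 2.348e+50

2.348e+50


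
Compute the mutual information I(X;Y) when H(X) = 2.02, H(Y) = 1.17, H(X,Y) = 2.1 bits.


I(X;Y) = H(X) + H(Y) - H(X,Y) = 2.02 + 1.17 - 2.1 = 1.09

1.09 bits


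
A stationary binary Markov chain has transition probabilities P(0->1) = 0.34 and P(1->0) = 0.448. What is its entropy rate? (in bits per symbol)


Stationary distribution: pi_0 = p10/(p01+p10) = 0.5685, pi_1 = 0.4315. Entropy rate H' = pi_0*H(p01) + pi_1*H(p10) = 0.5685*0.9248 + 0.4315*0.9922 = 0.9539

0.9539 bits/symbol


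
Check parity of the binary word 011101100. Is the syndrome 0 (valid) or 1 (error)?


Syndrome = XOR of all bits = 0 XOR 1 XOR 1 XOR 1 XOR 0 XOR 1 XOR 1 XOR 0 XOR 0 = 1

1


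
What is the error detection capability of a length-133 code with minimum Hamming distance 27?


Detection capability = d_min - 1 = 27 - 1 = 26

26 errors


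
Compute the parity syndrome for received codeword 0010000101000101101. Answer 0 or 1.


Syndrome = XOR of all bits = 0 XOR 0 XOR 1 XOR 0 XOR 0 XOR 0 XOR 0 XOR 1 XOR 0 XOR 1 XOR 0 XOR 0 XOR 0 XOR 1 XOR 0 XOR 1 XOR 1 XOR 0 XOR 1 = 1

1


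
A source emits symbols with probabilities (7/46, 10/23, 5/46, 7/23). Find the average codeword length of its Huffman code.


Huffman construction (repeatedly merge the two least-probable nodes; each merge adds 1 bit to every symbol beneath it): 5/46 + 7/46 = 6/23; 6/23 + 7/23 = 13/23; 10/23 + 13/23 = 1. Resulting codeword lengths (in the order the probabilities were given): (3, 1, 3, 2). L_avg = sum(p_i * l_i) = 7/46*3 + 10/23*1 + 5/46*3 + 7/23*2 = 42/23 = 1.8261

1.8261 bits


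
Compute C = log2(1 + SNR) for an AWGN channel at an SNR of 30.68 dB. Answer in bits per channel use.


SNR_linear = 10^(30.68/10) = 1169.4994; C = log2(1 + SNR_linear) = log2(1 + 1169.4994) = 10.1929

10.1929 bits/channel use


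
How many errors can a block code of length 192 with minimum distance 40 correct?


Correction capability = floor((d-1)/2) = floor((40-1)/2) = 19

19 errors


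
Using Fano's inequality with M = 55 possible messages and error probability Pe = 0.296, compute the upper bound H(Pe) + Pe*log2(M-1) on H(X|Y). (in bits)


H(Pe) = -Pe*log2(Pe) - (1-Pe)*log2(1-Pe) = -0.296*log2(0.296) - 0.704*log2(0.704) = 0.519874 + 0.356472 = 0.8763. Pe*log2(M-1) = 0.296*log2(54) = 1.703447. Bound = H(Pe) + Pe*log2(M-1) = 0.519874 + 0.356472 + 1.703447 = 2.5798

2.5798 bits


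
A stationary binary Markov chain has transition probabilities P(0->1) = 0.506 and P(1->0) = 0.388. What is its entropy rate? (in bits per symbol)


Stationary distribution: pi_0 = p10/(p01+p10) = 0.434, pi_1 = 0.566. Entropy rate H' = pi_0*H(p01) + pi_1*H(p10) = 0.434*0.9999 + 0.566*0.9635 = 0.9793

0.9793 bits/symbol


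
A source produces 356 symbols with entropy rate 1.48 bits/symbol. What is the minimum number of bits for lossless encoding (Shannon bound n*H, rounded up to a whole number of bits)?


Minimum bits >= n * H = 356 * 1.48 = 526.88, rounded up to a whole number of bits = 527

527 bits


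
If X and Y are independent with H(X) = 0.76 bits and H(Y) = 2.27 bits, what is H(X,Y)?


For independent variables, H(X,Y) = H(X) + H(Y) = 0.76 + 2.27 = 3.03

3.03 bits


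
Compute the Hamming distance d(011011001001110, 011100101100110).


Count differing positions: . . . ^ ^ ^ ^ . . ^ . ^ . . . = 6 differences

6


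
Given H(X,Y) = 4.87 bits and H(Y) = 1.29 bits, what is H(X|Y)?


H(X|Y) = H(X,Y) - H(Y) = 4.87 - 1.29 = 3.58

3.58 bits


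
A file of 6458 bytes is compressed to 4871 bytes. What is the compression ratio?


Ratio = original / compressed = 6458 / 4871 = 1.3258

1.3258


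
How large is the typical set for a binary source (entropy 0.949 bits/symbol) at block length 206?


log2|A_typical| = nH = 206 * 0.949 = 195.494, so |A_typical| ~ 2^195.494 = 7.072e+58

7.072e+58


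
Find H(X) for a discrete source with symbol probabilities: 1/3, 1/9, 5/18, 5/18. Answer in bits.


H = -sum(p_i * log2(p_i)). Terms: -(1/3)*log2(1/3) = 0.528321; -(1/9)*log2(1/9) = 0.352214; -(5/18)*log2(5/18) = 0.513332; -(5/18)*log2(5/18) = 0.513332. H = 0.528321 + 0.352214 + 0.513332 + 0.513332 = 1.9072

1.9072 bits


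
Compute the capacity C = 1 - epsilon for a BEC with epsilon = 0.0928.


C = 1 - epsilon = 1 - 0.0928 = 0.9072

0.9072 bits


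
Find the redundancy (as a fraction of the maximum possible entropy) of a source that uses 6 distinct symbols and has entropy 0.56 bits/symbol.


H_max = log2(K) = log2(6) = 2.585 bits/symbol. Redundancy = 1 - H/H_max = 1 - 0.56/2.585 = 1 - 0.2166 = 0.7834

0.7834


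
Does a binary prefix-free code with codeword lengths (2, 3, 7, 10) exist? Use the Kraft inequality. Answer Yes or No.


Kraft sum = sum(2^(-l_i)) = 0.3838, need <= 1. Result: satisfied (a binary prefix-free code with these lengths exists)

Yes


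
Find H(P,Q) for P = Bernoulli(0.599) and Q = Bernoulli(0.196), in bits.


H(P,Q) = -p*log2(q) - (1-p)*log2(1-q). -0.599*log2(0.196) = 1.408294; -0.401*log2(0.804) = 0.126208. H(P,Q) = 1.408294 + 0.126208 = 1.5345

1.5345 bits


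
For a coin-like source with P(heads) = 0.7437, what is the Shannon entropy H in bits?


H = -p*log2(p) - (1-p)*log2(1-p). -0.7437*log2(0.7437) = 0.317714; -0.2563*log2(0.2563) = 0.503397. H = 0.317714 + 0.503397 = 0.8211

0.8211 bits


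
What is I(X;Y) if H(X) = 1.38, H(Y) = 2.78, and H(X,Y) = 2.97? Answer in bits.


I(X;Y) = H(X) + H(Y) - H(X,Y) = 1.38 + 2.78 - 2.97 = 1.19

1.19 bits


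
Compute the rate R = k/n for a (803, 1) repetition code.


Rate = k/n = 1/803

1/803


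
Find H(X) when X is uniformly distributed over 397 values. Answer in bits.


H = log2(n) = log2(397) = 8.633

8.633 bits


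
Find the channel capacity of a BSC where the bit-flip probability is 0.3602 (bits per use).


H(p) = -p*log2(p) - (1-p)*log2(1-p) = -0.3602*log2(0.3602) - 0.6398*log2(0.6398) = 0.530621 + 0.412228 = 0.9428. C = 1 - H(p) = 1 - 0.9428 = 0.0572

0.0572 bits


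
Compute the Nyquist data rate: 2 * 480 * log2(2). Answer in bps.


Rate = 2 * B * log2(M) = 2 * 480 * 1.0 = 960.0

960.0 bps


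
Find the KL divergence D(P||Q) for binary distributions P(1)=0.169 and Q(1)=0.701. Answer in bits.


KL = p*log2(p/q) + (1-p)*log2((1-p)/(1-q)) = 0.169*log2(0.169/0.701) + 0.831*log2(0.831/0.299) = 0.8786

0.8786 bits


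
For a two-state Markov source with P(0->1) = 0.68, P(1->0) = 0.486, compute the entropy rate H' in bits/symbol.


Stationary distribution: pi_0 = p10/(p01+p10) = 0.4168, pi_1 = 0.5832. Entropy rate H' = pi_0*H(p01) + pi_1*H(p10) = 0.4168*0.9044 + 0.5832*0.9994 = 0.9598

0.9598 bits/symbol


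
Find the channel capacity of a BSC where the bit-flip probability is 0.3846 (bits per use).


H(p) = -p*log2(p) - (1-p)*log2(1-p) = -0.3846*log2(0.3846) - 0.6154*log2(0.6154) = 0.530198 + 0.431028 = 0.9612. C = 1 - H(p) = 1 - 0.9612 = 0.0388

0.0388 bits


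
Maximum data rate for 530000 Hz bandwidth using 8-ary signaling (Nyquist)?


Rate = 2 * B * log2(M) = 2 * 530000 * 3.0 = 3180000.0

3180000.0 bps


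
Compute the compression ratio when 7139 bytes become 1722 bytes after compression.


Ratio = original / compressed = 7139 / 1722 = 4.1458

4.1458


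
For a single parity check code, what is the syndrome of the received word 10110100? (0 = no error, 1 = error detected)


Syndrome = XOR of all bits = 1 XOR 0 XOR 1 XOR 1 XOR 0 XOR 1 XOR 0 XOR 0 = 0

0


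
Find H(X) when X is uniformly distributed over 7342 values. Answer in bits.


H = log2(n) = log2(7342) = 12.842

12.842 bits


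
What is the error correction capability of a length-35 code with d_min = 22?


Correction capability = floor((d-1)/2) = floor((22-1)/2) = 10

10 errors


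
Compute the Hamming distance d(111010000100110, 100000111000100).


Count differing positions: . ^ ^ . ^ . ^ ^ ^ ^ . . . ^ . = 8 differences

8


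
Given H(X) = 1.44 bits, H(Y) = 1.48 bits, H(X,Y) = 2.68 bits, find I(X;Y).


I(X;Y) = H(X) + H(Y) - H(X,Y) = 1.44 + 1.48 - 2.68 = 0.24

0.24 bits


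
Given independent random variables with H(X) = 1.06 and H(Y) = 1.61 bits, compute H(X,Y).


For independent variables, H(X,Y) = H(X) + H(Y) = 1.06 + 1.61 = 2.67

2.67 bits


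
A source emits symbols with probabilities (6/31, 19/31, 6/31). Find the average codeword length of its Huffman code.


Huffman construction (repeatedly merge the two least-probable nodes; each merge adds 1 bit to every symbol beneath it): 6/31 + 6/31 = 12/31; 12/31 + 19/31 = 1. Resulting codeword lengths (in the order the probabilities were given): (2, 1, 2). L_avg = sum(p_i * l_i) = 6/31*2 + 19/31*1 + 6/31*2 = 43/31 = 1.3871

1.3871 bits


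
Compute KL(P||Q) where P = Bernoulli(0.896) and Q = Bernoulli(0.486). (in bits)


KL = p*log2(p/q) + (1-p)*log2((1-p)/(1-q)) = 0.896*log2(0.896/0.486) + 0.104*log2(0.104/0.514) = 0.551

0.551 bits


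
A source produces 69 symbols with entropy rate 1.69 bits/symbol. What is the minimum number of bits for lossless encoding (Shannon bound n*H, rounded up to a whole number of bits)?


Minimum bits >= n * H = 69 * 1.69 = 116.61, rounded up to a whole number of bits = 117

117 bits


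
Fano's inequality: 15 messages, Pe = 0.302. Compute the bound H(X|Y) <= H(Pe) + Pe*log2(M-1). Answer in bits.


H(Pe) = -Pe*log2(Pe) - (1-Pe)*log2(1-Pe) = -0.302*log2(0.302) - 0.698*log2(0.698) = 0.521669 + 0.362053 = 0.8837. Pe*log2(M-1) = 0.302*log2(14) = 1.149821. Bound = H(Pe) + Pe*log2(M-1) = 0.521669 + 0.362053 + 1.149821 = 2.0335

2.0335 bits


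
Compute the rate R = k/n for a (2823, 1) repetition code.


Rate = k/n = 1/2823

1/2823


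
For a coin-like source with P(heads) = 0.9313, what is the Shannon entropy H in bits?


H = -p*log2(p) - (1-p)*log2(1-p). -0.9313*log2(0.9313) = 0.095628; -0.0687*log2(0.0687) = 0.265426. H = 0.095628 + 0.265426 = 0.3611

0.3611 bits


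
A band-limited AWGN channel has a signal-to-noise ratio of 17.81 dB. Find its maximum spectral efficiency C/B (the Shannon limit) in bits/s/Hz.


SNR_linear = 10^(17.81/10) = 60.3949; C/B = log2(1 + SNR_linear) = log2(1 + 60.3949) = 5.94

5.94 bits/s/Hz


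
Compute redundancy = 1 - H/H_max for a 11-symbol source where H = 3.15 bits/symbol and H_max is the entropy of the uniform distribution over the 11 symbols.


H_max = log2(K) = log2(11) = 3.4594 bits/symbol. Redundancy = 1 - H/H_max = 1 - 3.15/3.4594 = 1 - 0.9106 = 0.0894

0.0894


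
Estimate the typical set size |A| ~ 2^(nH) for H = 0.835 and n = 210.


log2|A_typical| = nH = 210 * 0.835 = 175.35, so |A_typical| ~ 2^175.35 = 6.104e+52

6.104e+52


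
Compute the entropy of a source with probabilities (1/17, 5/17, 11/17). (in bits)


H = -sum(p_i * log2(p_i)). Terms: -(1/17)*log2(1/17) = 0.240439; -(5/17)*log2(5/17) = 0.519275; -(11/17)*log2(11/17) = 0.406373. H = 0.240439 + 0.519275 + 0.406373 = 1.1661

1.1661 bits


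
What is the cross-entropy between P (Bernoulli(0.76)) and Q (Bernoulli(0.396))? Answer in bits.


H(P,Q) = -p*log2(q) - (1-p)*log2(1-q). -0.76*log2(0.396) = 1.015685; -0.24*log2(0.604) = 0.174571. H(P,Q) = 1.015685 + 0.174571 = 1.1903

1.1903 bits


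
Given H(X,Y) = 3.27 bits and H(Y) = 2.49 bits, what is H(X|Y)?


H(X|Y) = H(X,Y) - H(Y) = 3.27 - 2.49 = 0.78

0.78 bits


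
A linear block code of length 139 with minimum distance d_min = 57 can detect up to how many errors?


Detection capability = d_min - 1 = 57 - 1 = 56

56 errors


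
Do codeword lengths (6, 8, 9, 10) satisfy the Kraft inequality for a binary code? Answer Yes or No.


Kraft sum = sum(2^(-l_i)) = 0.0225, need <= 1. Result: satisfied (a binary prefix-free code with these lengths exists)

Yes


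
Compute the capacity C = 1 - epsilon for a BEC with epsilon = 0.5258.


C = 1 - epsilon = 1 - 0.5258 = 0.4742

0.4742 bits


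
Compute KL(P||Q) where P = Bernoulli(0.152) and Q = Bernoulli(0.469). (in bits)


KL = p*log2(p/q) + (1-p)*log2((1-p)/(1-q)) = 0.152*log2(0.152/0.469) + 0.848*log2(0.848/0.531) = 0.3256

0.3256 bits


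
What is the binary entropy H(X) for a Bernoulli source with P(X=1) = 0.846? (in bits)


H = -p*log2(p) - (1-p)*log2(1-p). -0.846*log2(0.846) = 0.204115; -0.154*log2(0.154) = 0.415646. H = 0.204115 + 0.415646 = 0.6198

0.6198 bits


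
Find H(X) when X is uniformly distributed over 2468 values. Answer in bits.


H = log2(n) = log2(2468) = 11.2691

11.2691 bits


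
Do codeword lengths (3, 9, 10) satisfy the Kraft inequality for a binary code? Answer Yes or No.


Kraft sum = sum(2^(-l_i)) = 0.1279, need <= 1. Result: satisfied (a binary prefix-free code with these lengths exists)

Yes


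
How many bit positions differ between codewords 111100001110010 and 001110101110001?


Count differing positions: ^ ^ . . ^ . ^ . . . . . . ^ ^ = 6 differences

6


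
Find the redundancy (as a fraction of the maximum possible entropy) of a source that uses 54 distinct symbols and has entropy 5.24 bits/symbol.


H_max = log2(K) = log2(54) = 5.7549 bits/symbol. Redundancy = 1 - H/H_max = 1 - 5.24/5.7549 = 1 - 0.9105 = 0.0895

0.0895


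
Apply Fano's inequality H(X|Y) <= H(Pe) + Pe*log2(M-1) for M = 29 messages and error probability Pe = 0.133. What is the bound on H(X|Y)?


H(Pe) = -Pe*log2(Pe) - (1-Pe)*log2(1-Pe) = -0.133*log2(0.133) - 0.867*log2(0.867) = 0.387097 + 0.178512 = 0.5656. Pe*log2(M-1) = 0.133*log2(28) = 0.639378. Bound = H(Pe) + Pe*log2(M-1) = 0.387097 + 0.178512 + 0.639378 = 1.205

1.205 bits


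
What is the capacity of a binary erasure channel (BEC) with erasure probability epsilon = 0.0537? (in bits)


C = 1 - epsilon = 1 - 0.0537 = 0.9463

0.9463 bits


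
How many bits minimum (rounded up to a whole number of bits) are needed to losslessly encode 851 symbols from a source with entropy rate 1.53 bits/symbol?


Minimum bits >= n * H = 851 * 1.53 = 1302.03, rounded up to a whole number of bits = 1303

1303 bits


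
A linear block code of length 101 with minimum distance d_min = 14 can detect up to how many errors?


Detection capability = d_min - 1 = 14 - 1 = 13

13 errors


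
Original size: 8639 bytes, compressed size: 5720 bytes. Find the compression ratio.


Ratio = original / compressed = 8639 / 5720 = 1.5103

1.5103


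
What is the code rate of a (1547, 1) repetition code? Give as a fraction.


Rate = k/n = 1/1547

1/1547


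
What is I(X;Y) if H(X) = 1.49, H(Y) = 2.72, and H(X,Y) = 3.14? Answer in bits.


I(X;Y) = H(X) + H(Y) - H(X,Y) = 1.49 + 2.72 - 3.14 = 1.07

1.07 bits


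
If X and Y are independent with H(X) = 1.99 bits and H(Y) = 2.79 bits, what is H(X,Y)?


For independent variables, H(X,Y) = H(X) + H(Y) = 1.99 + 2.79 = 4.78

4.78 bits


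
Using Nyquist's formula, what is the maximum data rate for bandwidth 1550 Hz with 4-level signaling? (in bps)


Rate = 2 * B * log2(M) = 2 * 1550 * 2.0 = 6200.0

6200.0 bps


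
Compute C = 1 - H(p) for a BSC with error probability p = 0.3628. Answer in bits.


H(p) = -p*log2(p) - (1-p)*log2(1-p) = -0.3628*log2(0.3628) - 0.6372*log2(0.6372) = 0.530687 + 0.414296 = 0.945. C = 1 - H(p) = 1 - 0.945 = 0.055

0.055 bits


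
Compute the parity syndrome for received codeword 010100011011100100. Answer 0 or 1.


Syndrome = XOR of all bits = 0 XOR 1 XOR 0 XOR 1 XOR 0 XOR 0 XOR 0 XOR 1 XOR 1 XOR 0 XOR 1 XOR 1 XOR 1 XOR 0 XOR 0 XOR 1 XOR 0 XOR 0 = 0

0


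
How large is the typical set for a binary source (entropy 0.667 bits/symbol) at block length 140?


log2|A_typical| = nH = 140 * 0.667 = 93.38, so |A_typical| ~ 2^93.38 = 1.289e+28

1.289e+28


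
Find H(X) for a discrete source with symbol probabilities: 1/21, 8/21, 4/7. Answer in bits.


H = -sum(p_i * log2(p_i)). Terms: -(1/21)*log2(1/21) = 0.209158; -(8/21)*log2(8/21) = 0.530407; -(4/7)*log2(4/7) = 0.461346. H = 0.209158 + 0.530407 + 0.461346 = 1.2009

1.2009 bits


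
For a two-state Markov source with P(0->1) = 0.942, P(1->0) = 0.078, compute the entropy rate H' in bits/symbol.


Stationary distribution: pi_0 = p10/(p01+p10) = 0.0765, pi_1 = 0.9235. Entropy rate H' = pi_0*H(p01) + pi_1*H(p10) = 0.0765*0.3195 + 0.9235*0.3951 = 0.3893

0.3893 bits/symbol


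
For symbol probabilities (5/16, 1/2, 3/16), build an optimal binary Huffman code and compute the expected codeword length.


Huffman construction (repeatedly merge the two least-probable nodes; each merge adds 1 bit to every symbol beneath it): 3/16 + 5/16 = 1/2; 1/2 + 1/2 = 1. Resulting codeword lengths (in the order the probabilities were given): (2, 1, 2). L_avg = sum(p_i * l_i) = 5/16*2 + 1/2*1 + 3/16*2 = 3/2 = 1.5

1.5 bits


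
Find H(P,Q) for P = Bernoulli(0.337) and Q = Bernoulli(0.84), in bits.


H(P,Q) = -p*log2(q) - (1-p)*log2(1-q). -0.337*log2(0.84) = 0.084769; -0.663*log2(0.16) = 1.752877. H(P,Q) = 0.084769 + 1.752877 = 1.8376

1.8376 bits


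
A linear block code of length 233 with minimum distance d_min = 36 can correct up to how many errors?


Correction capability = floor((d-1)/2) = floor((36-1)/2) = 17

17 errors


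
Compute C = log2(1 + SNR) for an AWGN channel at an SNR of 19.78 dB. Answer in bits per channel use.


SNR_linear = 10^(19.78/10) = 95.0605; C = log2(1 + SNR_linear) = log2(1 + 95.0605) = 6.5859

6.5859 bits/channel use


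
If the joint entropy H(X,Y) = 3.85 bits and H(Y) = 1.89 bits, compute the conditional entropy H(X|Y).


H(X|Y) = H(X,Y) - H(Y) = 3.85 - 1.89 = 1.96

1.96 bits


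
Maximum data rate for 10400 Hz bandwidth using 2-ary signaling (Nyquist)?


Rate = 2 * B * log2(M) = 2 * 10400 * 1.0 = 20800.0

20800.0 bps


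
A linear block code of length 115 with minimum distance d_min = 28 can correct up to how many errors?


Correction capability = floor((d-1)/2) = floor((28-1)/2) = 13

13 errors


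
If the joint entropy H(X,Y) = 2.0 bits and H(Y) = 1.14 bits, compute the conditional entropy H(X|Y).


H(X|Y) = H(X,Y) - H(Y) = 2.0 - 1.14 = 0.86

0.86 bits


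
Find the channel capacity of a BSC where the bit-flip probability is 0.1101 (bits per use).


H(p) = -p*log2(p) - (1-p)*log2(1-p) = -0.1101*log2(0.1101) - 0.8899*log2(0.8899) = 0.350461 + 0.149757 = 0.5002. C = 1 - H(p) = 1 - 0.5002 = 0.4998

0.4998 bits


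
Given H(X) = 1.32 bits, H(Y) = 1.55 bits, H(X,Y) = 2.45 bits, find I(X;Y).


I(X;Y) = H(X) + H(Y) - H(X,Y) = 1.32 + 1.55 - 2.45 = 0.42

0.42 bits


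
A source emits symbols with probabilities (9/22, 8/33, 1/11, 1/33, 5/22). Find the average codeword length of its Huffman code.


Huffman construction (repeatedly merge the two least-probable nodes; each merge adds 1 bit to every symbol beneath it): 1/33 + 1/11 = 4/33; 4/33 + 5/22 = 23/66; 8/33 + 23/66 = 13/22; 9/22 + 13/22 = 1. Resulting codeword lengths (in the order the probabilities were given): (1, 2, 4, 4, 3). L_avg = sum(p_i * l_i) = 9/22*1 + 8/33*2 + 1/11*4 + 1/33*4 + 5/22*3 = 68/33 = 2.0606

2.0606 bits


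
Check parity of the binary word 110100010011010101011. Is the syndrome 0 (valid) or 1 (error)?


Syndrome = XOR of all bits = 1 XOR 1 XOR 0 XOR 1 XOR 0 XOR 0 XOR 0 XOR 1 XOR 0 XOR 0 XOR 1 XOR 1 XOR 0 XOR 1 XOR 0 XOR 1 XOR 0 XOR 1 XOR 0 XOR 1 XOR 1 = 1

1


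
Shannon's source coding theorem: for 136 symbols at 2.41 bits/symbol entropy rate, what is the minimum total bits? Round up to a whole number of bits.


Minimum bits >= n * H = 136 * 2.41 = 327.76, rounded up to a whole number of bits = 328

328 bits


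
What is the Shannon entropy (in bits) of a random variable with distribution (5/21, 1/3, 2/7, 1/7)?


H = -sum(p_i * log2(p_i)). Terms: -(5/21)*log2(5/21) = 0.492950; -(1/3)*log2(1/3) = 0.528321; -(2/7)*log2(2/7) = 0.516387; -(1/7)*log2(1/7) = 0.401051. H = 0.492950 + 0.528321 + 0.516387 + 0.401051 = 1.9387

1.9387 bits


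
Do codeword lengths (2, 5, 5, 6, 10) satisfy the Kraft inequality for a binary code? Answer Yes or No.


Kraft sum = sum(2^(-l_i)) = 0.3291, need <= 1. Result: satisfied (a binary prefix-free code with these lengths exists)

Yes


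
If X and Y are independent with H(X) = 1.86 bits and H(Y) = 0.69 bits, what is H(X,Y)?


For independent variables, H(X,Y) = H(X) + H(Y) = 1.86 + 0.69 = 2.55

2.55 bits


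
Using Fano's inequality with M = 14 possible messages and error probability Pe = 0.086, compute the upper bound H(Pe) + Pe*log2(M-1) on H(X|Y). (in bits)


H(Pe) = -Pe*log2(Pe) - (1-Pe)*log2(1-Pe) = -0.086*log2(0.086) - 0.914*log2(0.914) = 0.304399 + 0.118577 = 0.423. Pe*log2(M-1) = 0.086*log2(13) = 0.318238. Bound = H(Pe) + Pe*log2(M-1) = 0.304399 + 0.118577 + 0.318238 = 0.7412

0.7412 bits


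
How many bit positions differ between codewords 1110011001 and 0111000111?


Count differing positions: ^ . . ^ . ^ ^ ^ ^ . = 6 differences

6


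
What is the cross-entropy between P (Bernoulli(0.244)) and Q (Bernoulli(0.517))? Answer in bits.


H(P,Q) = -p*log2(q) - (1-p)*log2(1-q). -0.244*log2(0.517) = 0.232230; -0.756*log2(0.483) = 0.793728. H(P,Q) = 0.232230 + 0.793728 = 1.026

1.026 bits


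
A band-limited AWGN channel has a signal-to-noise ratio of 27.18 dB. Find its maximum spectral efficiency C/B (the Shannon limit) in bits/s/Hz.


SNR_linear = 10^(27.18/10) = 522.3962; C/B = log2(1 + SNR_linear) = log2(1 + 522.3962) = 9.0318

9.0318 bits/s/Hz


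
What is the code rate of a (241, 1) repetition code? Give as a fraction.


Rate = k/n = 1/241

1/241


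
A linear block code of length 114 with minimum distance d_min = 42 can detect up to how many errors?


Detection capability = d_min - 1 = 42 - 1 = 41

41 errors


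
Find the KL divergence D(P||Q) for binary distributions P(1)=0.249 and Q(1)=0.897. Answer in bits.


KL = p*log2(p/q) + (1-p)*log2((1-p)/(1-q)) = 0.249*log2(0.249/0.897) + 0.751*log2(0.751/0.103) = 1.6921

1.6921 bits


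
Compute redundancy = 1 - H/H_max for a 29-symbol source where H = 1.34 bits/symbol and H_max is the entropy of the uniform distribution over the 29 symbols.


H_max = log2(K) = log2(29) = 4.858 bits/symbol. Redundancy = 1 - H/H_max = 1 - 1.34/4.858 = 1 - 0.2758 = 0.7242

0.7242


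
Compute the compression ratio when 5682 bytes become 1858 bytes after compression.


Ratio = original / compressed = 5682 / 1858 = 3.0581

3.0581


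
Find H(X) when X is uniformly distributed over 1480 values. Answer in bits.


H = log2(n) = log2(1480) = 10.5314

10.5314 bits


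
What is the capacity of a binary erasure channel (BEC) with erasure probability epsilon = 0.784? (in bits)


C = 1 - epsilon = 1 - 0.784 = 0.216

0.216 bits


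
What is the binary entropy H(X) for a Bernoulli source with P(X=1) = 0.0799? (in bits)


H = -p*log2(p) - (1-p)*log2(1-p). -0.0799*log2(0.0799) = 0.291288; -0.9201*log2(0.9201) = 0.110538. H = 0.291288 + 0.110538 = 0.4018

0.4018 bits


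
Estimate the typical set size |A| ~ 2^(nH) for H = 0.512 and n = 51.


log2|A_typical| = nH = 51 * 0.512 = 26.112, so |A_typical| ~ 2^26.112 = 7.253e+07

7.253e+07


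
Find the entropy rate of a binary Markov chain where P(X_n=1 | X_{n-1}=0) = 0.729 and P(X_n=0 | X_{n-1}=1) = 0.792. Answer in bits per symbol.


Stationary distribution: pi_0 = p10/(p01+p10) = 0.5207, pi_1 = 0.4793. Entropy rate H' = pi_0*H(p01) + pi_1*H(p10) = 0.5207*0.8429 + 0.4793*0.7376 = 0.7924

0.7924 bits/symbol


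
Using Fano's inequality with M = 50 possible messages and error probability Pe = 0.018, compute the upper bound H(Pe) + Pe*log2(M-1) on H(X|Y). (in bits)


H(Pe) = -Pe*log2(Pe) - (1-Pe)*log2(1-Pe) = -0.018*log2(0.018) - 0.982*log2(0.982) = 0.104325 + 0.025733 = 0.1301. Pe*log2(M-1) = 0.018*log2(49) = 0.101065. Bound = H(Pe) + Pe*log2(M-1) = 0.104325 + 0.025733 + 0.101065 = 0.2311

0.2311 bits


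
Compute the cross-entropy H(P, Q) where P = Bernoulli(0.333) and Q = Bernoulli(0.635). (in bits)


H(P,Q) = -p*log2(q) - (1-p)*log2(1-q). -0.333*log2(0.635) = 0.218172; -0.667*log2(0.365) = 0.969839. H(P,Q) = 0.218172 + 0.969839 = 1.188

1.188 bits


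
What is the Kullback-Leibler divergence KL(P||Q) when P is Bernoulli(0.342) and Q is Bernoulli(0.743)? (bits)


KL = p*log2(p/q) + (1-p)*log2((1-p)/(1-q)) = 0.342*log2(0.342/0.743) + 0.658*log2(0.658/0.257) = 0.5096

0.5096 bits


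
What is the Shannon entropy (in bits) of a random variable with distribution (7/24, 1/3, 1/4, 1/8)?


H = -sum(p_i * log2(p_i)). Terms: -(7/24)*log2(7/24) = 0.518469; -(1/3)*log2(1/3) = 0.528321; -(1/4)*log2(1/4) = 0.500000; -(1/8)*log2(1/8) = 0.375000. H = 0.518469 + 0.528321 + 0.500000 + 0.375000 = 1.9218

1.9218 bits


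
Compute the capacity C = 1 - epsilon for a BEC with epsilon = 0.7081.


C = 1 - epsilon = 1 - 0.7081 = 0.2919

0.2919 bits


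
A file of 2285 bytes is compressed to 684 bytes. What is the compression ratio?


Ratio = original / compressed = 2285 / 684 = 3.3406

3.3406


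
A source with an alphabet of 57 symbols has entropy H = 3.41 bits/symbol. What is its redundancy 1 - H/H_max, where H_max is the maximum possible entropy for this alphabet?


H_max = log2(K) = log2(57) = 5.8329 bits/symbol. Redundancy = 1 - H/H_max = 1 - 3.41/5.8329 = 1 - 0.5846 = 0.4154

0.4154


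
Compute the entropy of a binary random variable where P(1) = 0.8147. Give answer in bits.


H = -p*log2(p) - (1-p)*log2(1-p). -0.8147*log2(0.8147) = 0.240874; -0.1853*log2(0.1853) = 0.450662. H = 0.240874 + 0.450662 = 0.6915

0.6915 bits


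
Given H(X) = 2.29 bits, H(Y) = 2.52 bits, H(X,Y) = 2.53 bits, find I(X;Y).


I(X;Y) = H(X) + H(Y) - H(X,Y) = 2.29 + 2.52 - 2.53 = 2.28

2.28 bits


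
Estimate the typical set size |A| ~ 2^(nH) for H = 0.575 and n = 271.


log2|A_typical| = nH = 271 * 0.575 = 155.825, so |A_typical| ~ 2^155.825 = 8.091e+46

8.091e+46


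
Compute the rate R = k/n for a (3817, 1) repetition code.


Rate = k/n = 1/3817

1/3817


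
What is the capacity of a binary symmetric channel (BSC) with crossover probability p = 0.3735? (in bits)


H(p) = -p*log2(p) - (1-p)*log2(1-p) = -0.3735*log2(0.3735) - 0.6265*log2(0.6265) = 0.530676 + 0.422645 = 0.9533. C = 1 - H(p) = 1 - 0.9533 = 0.0467

0.0467 bits


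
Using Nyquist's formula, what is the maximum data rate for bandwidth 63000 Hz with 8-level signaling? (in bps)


Rate = 2 * B * log2(M) = 2 * 63000 * 3.0 = 378000.0

378000.0 bps


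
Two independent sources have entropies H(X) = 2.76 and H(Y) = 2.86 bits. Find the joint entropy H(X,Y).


For independent variables, H(X,Y) = H(X) + H(Y) = 2.76 + 2.86 = 5.62

5.62 bits


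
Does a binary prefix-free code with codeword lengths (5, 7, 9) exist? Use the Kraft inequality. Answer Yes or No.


Kraft sum = sum(2^(-l_i)) = 0.041, need <= 1. Result: satisfied (a binary prefix-free code with these lengths exists)

Yes


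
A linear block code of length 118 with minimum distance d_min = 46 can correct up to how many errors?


Correction capability = floor((d-1)/2) = floor((46-1)/2) = 22

22 errors


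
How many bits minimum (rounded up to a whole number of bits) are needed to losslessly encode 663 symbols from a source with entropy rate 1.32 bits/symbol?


Minimum bits >= n * H = 663 * 1.32 = 875.16, rounded up to a whole number of bits = 876

876 bits


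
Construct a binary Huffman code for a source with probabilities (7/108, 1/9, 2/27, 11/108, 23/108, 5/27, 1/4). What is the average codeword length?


Huffman construction (repeatedly merge the two least-probable nodes; each merge adds 1 bit to every symbol beneath it): 7/108 + 2/27 = 5/36; 11/108 + 1/9 = 23/108; 5/36 + 5/27 = 35/108; 23/108 + 23/108 = 23/54; 1/4 + 35/108 = 31/54; 23/54 + 31/54 = 1. Resulting codeword lengths (in the order the probabilities were given): (4, 3, 4, 3, 2, 3, 2). L_avg = sum(p_i * l_i) = 7/108*4 + 1/9*3 + 2/27*4 + 11/108*3 + 23/108*2 + 5/27*3 + 1/4*2 = 289/108 = 2.6759

2.6759 bits


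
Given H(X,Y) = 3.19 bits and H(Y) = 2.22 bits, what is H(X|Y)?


H(X|Y) = H(X,Y) - H(Y) = 3.19 - 2.22 = 0.97

0.97 bits


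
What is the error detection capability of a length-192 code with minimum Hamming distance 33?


Detection capability = d_min - 1 = 33 - 1 = 32

32 errors


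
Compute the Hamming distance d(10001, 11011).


Count differing positions: . ^ . ^ . = 2 differences

2


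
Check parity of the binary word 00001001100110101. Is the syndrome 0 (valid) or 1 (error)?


Syndrome = XOR of all bits = 0 XOR 0 XOR 0 XOR 0 XOR 1 XOR 0 XOR 0 XOR 1 XOR 1 XOR 0 XOR 0 XOR 1 XOR 1 XOR 0 XOR 1 XOR 0 XOR 1 = 1

1


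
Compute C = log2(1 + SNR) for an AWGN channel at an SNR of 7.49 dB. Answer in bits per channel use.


SNR_linear = 10^(7.49/10) = 5.6105; C = log2(1 + SNR_linear) = log2(1 + 5.6105) = 2.7248

2.7248 bits/channel use


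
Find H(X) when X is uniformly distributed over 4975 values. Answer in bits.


H = log2(n) = log2(4975) = 12.2805

12.2805 bits


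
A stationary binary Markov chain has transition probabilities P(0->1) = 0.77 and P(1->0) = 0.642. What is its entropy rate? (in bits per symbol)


Stationary distribution: pi_0 = p10/(p01+p10) = 0.4547, pi_1 = 0.5453. Entropy rate H' = pi_0*H(p01) + pi_1*H(p10) = 0.4547*0.778 + 0.5453*0.941 = 0.8669

0.8669 bits/symbol


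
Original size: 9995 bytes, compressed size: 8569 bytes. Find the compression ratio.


Ratio = original / compressed = 9995 / 8569 = 1.1664

1.1664


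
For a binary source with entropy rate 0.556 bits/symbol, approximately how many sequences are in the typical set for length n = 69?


log2|A_typical| = nH = 69 * 0.556 = 38.364, so |A_typical| ~ 2^38.364 = 3.538e+11

3.538e+11


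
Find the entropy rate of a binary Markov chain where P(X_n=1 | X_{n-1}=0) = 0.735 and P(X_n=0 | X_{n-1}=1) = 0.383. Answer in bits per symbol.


Stationary distribution: pi_0 = p10/(p01+p10) = 0.3426, pi_1 = 0.6574. Entropy rate H' = pi_0*H(p01) + pi_1*H(p10) = 0.3426*0.8342 + 0.6574*0.9601 = 0.917

0.917 bits/symbol


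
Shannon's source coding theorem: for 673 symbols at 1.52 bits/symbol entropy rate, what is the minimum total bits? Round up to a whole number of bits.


Minimum bits >= n * H = 673 * 1.52 = 1022.96, rounded up to a whole number of bits = 1023

1023 bits


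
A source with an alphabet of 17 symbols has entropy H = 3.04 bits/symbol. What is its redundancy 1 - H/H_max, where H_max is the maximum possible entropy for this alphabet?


H_max = log2(K) = log2(17) = 4.0875 bits/symbol. Redundancy = 1 - H/H_max = 1 - 3.04/4.0875 = 1 - 0.7437 = 0.2563

0.2563


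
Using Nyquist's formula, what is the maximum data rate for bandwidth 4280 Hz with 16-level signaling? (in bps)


Rate = 2 * B * log2(M) = 2 * 4280 * 4.0 = 34240.0

34240.0 bps


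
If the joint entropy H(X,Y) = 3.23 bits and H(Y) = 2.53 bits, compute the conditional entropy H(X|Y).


H(X|Y) = H(X,Y) - H(Y) = 3.23 - 2.53 = 0.7

0.7 bits


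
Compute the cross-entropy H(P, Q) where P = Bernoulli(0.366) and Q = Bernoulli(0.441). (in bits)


H(P,Q) = -p*log2(q) - (1-p)*log2(1-q). -0.366*log2(0.441) = 0.432301; -0.634*log2(0.559) = 0.531977. H(P,Q) = 0.432301 + 0.531977 = 0.9643

0.9643 bits


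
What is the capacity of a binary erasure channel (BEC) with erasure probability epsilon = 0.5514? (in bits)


C = 1 - epsilon = 1 - 0.5514 = 0.4486

0.4486 bits


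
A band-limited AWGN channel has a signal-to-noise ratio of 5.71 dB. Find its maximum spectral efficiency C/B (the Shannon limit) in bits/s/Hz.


SNR_linear = 10^(5.71/10) = 3.7239; C/B = log2(1 + SNR_linear) = log2(1 + 3.7239) = 2.24

2.24 bits/s/Hz


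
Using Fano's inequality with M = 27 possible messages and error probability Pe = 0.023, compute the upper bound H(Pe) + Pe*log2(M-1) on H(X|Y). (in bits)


H(Pe) = -Pe*log2(Pe) - (1-Pe)*log2(1-Pe) = -0.023*log2(0.023) - 0.977*log2(0.977) = 0.125171 + 0.032797 = 0.158. Pe*log2(M-1) = 0.023*log2(26) = 0.108110. Bound = H(Pe) + Pe*log2(M-1) = 0.125171 + 0.032797 + 0.108110 = 0.2661

0.2661 bits


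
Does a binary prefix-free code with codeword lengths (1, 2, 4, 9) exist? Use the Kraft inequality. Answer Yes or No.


Kraft sum = sum(2^(-l_i)) = 0.8145, need <= 1. Result: satisfied (a binary prefix-free code with these lengths exists)

Yes


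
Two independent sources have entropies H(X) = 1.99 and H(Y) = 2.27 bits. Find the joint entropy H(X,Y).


For independent variables, H(X,Y) = H(X) + H(Y) = 1.99 + 2.27 = 4.26

4.26 bits


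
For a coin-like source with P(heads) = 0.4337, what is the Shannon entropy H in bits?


H = -p*log2(p) - (1-p)*log2(1-p). -0.4337*log2(0.4337) = 0.522709; -0.5663*log2(0.5663) = 0.464571. H = 0.522709 + 0.464571 = 0.9873

0.9873 bits


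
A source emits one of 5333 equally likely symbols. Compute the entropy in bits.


H = log2(n) = log2(5333) = 12.3807

12.3807 bits


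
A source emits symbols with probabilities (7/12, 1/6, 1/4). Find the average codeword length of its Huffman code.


Huffman construction (repeatedly merge the two least-probable nodes; each merge adds 1 bit to every symbol beneath it): 1/6 + 1/4 = 5/12; 5/12 + 7/12 = 1. Resulting codeword lengths (in the order the probabilities were given): (1, 2, 2). L_avg = sum(p_i * l_i) = 7/12*1 + 1/6*2 + 1/4*2 = 17/12 = 1.4167

1.4167 bits


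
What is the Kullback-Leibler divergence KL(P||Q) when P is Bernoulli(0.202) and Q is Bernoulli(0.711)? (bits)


KL = p*log2(p/q) + (1-p)*log2((1-p)/(1-q)) = 0.202*log2(0.202/0.711) + 0.798*log2(0.798/0.289) = 0.8026

0.8026 bits
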